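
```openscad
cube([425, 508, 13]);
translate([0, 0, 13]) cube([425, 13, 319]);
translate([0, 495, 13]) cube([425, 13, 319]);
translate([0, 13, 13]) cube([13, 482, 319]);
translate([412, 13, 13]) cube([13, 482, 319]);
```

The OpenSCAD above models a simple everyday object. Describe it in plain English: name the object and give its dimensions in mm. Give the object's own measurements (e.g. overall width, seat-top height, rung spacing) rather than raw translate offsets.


An open-topped rectangular box: outside dimensions 425×508×332 mm, with a uniform wall and base thickness of 13 mm. The base is a full 425×508 slab on the floor; four walls sit on top of the base. The front and back walls (the −y and +y sides) span the full width; the two side walls fit between them.


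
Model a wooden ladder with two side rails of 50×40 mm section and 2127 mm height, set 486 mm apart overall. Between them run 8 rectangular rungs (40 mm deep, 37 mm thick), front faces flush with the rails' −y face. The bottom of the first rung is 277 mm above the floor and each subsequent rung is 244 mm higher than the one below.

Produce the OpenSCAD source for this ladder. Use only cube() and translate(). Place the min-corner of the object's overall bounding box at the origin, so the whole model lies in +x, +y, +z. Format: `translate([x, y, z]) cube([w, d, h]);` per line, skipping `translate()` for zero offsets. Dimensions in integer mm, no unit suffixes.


// rung span = 486 - 2*50 = 386
// rung[k] z = 277 + k*244
cube([50, 40, 2127]);
translate([436, 0, 0]) cube([50, 40, 2127]);
translate([50, 0, 277]) cube([386, 40, 37]);
translate([50, 0, 521]) cube([386, 40, 37]);
translate([50, 0, 765]) cube([386, 40, 37]);
translate([50, 0, 1009]) cube([386, 40, 37]);
translate([50, 0, 1253]) cube([386, 40, 37]);
translate([50, 0, 1497]) cube([386, 40, 37]);
translate([50, 0, 1741]) cube([386, 40, 37]);
translate([50, 0, 1985]) cube([386, 40, 37]);


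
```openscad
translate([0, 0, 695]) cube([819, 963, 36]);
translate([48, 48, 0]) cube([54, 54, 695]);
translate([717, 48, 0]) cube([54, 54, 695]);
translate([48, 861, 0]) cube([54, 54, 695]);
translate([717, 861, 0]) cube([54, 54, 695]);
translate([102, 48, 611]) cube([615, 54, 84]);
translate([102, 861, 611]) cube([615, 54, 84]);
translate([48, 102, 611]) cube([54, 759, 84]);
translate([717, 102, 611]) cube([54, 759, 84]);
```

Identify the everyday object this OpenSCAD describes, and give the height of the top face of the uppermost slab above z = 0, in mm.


A table. The table height is 731 mm.

A 819×963×36 slab sits at z = 695 on four 54 mm square posts — a table. The top surface is at 695 + 36 = 731 mm.


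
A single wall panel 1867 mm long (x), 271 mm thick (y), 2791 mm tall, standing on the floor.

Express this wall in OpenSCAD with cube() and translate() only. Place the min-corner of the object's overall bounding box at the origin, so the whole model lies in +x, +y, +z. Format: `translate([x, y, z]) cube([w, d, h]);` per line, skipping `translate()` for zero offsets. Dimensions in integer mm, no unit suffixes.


cube([1867, 271, 2791]);


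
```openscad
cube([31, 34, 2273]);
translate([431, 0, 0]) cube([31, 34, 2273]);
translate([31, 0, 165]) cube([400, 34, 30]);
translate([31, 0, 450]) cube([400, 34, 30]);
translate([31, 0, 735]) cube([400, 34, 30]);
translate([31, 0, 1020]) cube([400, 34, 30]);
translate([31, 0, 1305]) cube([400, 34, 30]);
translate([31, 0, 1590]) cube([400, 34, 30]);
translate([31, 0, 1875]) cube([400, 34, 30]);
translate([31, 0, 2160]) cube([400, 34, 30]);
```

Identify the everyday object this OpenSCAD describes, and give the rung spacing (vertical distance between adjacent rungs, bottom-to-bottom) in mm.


A ladder. The rung spacing is 285 mm.

Two tall 31×34 posts with 8 short bars between them — a ladder. Adjacent rungs sit at z = 165 and z = 450, so the spacing is 450 − 165 = 285 mm.


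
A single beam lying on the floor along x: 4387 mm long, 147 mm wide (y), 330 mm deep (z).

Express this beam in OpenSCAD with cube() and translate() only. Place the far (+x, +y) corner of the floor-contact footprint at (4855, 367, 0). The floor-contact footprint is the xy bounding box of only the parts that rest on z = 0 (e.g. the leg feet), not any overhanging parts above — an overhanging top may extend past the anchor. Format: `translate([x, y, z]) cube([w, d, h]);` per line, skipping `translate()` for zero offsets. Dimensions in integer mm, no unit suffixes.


translate([468, 220, 0]) cube([4387, 147, 330]);


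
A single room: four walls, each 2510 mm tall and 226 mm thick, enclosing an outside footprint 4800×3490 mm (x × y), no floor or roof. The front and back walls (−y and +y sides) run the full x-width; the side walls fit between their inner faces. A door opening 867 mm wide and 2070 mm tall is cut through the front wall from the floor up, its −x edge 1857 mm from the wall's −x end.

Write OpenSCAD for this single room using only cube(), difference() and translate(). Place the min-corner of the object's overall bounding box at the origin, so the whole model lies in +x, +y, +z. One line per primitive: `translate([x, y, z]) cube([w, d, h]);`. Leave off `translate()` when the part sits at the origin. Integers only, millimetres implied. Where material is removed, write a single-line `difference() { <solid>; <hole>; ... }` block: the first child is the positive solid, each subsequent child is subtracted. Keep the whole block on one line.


difference() { cube([4800, 226, 2510]); translate([1857, 0, 0]) cube([867, 226, 2070]); }
translate([0, 3264, 0]) cube([4800, 226, 2510]);
translate([0, 226, 0]) cube([226, 3038, 2510]);
translate([4574, 226, 0]) cube([226, 3038, 2510]);


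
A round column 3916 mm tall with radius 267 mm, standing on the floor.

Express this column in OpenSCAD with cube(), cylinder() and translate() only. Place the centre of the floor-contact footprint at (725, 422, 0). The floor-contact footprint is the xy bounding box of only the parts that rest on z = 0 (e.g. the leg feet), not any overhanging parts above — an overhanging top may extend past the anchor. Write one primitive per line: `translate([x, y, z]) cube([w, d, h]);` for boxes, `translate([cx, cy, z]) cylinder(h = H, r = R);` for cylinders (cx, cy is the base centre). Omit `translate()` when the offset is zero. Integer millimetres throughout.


translate([725, 422, 0]) cylinder(h = 3916, r = 267);


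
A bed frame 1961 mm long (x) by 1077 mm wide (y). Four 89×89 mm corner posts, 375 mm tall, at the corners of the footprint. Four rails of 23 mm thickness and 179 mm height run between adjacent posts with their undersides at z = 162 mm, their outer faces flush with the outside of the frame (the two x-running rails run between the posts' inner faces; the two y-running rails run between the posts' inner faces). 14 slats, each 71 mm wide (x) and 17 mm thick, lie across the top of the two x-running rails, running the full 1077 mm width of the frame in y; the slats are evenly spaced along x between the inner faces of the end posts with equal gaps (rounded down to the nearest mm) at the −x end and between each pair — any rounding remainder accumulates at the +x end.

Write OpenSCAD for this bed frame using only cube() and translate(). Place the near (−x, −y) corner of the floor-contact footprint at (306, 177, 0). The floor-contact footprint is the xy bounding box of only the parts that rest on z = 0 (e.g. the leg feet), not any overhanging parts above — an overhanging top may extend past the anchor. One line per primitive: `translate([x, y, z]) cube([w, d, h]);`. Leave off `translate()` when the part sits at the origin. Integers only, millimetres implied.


// slat z = rail_z + rail_h = 162 + 179 = 341
// slat gap = ⌊(1783 − 14·71) / 15⌋ = 52
translate([306, 177, 0]) cube([89, 89, 375]);
translate([306, 1165, 0]) cube([89, 89, 375]);
translate([2178, 177, 0]) cube([89, 89, 375]);
translate([2178, 1165, 0]) cube([89, 89, 375]);
translate([395, 177, 162]) cube([1783, 23, 179]);
translate([395, 1231, 162]) cube([1783, 23, 179]);
translate([306, 266, 162]) cube([23, 899, 179]);
translate([2244, 266, 162]) cube([23, 899, 179]);
translate([447, 177, 341]) cube([71, 1077, 17]);
translate([570, 177, 341]) cube([71, 1077, 17]);
translate([693, 177, 341]) cube([71, 1077, 17]);
translate([816, 177, 341]) cube([71, 1077, 17]);
translate([939, 177, 341]) cube([71, 1077, 17]);
translate([1062, 177, 341]) cube([71, 1077, 17]);
translate([1185, 177, 341]) cube([71, 1077, 17]);
translate([1308, 177, 341]) cube([71, 1077, 17]);
translate([1431, 177, 341]) cube([71, 1077, 17]);
translate([1554, 177, 341]) cube([71, 1077, 17]);
translate([1677, 177, 341]) cube([71, 1077, 17]);
translate([1800, 177, 341]) cube([71, 1077, 17]);
translate([1923, 177, 341]) cube([71, 1077, 17]);
translate([2046, 177, 341]) cube([71, 1077, 17]);


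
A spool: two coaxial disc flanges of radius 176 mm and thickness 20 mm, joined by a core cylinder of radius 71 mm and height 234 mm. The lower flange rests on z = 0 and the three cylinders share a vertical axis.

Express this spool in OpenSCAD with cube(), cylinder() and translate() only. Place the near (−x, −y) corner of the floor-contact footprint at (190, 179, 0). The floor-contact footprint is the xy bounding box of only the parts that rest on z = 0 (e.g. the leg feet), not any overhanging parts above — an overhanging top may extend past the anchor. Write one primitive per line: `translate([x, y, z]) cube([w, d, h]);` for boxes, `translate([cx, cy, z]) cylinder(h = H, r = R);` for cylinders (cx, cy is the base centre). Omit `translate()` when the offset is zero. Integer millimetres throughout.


translate([366, 355, 0]) cylinder(h = 20, r = 176);
translate([366, 355, 20]) cylinder(h = 234, r = 71);
translate([366, 355, 254]) cylinder(h = 20, r = 176);


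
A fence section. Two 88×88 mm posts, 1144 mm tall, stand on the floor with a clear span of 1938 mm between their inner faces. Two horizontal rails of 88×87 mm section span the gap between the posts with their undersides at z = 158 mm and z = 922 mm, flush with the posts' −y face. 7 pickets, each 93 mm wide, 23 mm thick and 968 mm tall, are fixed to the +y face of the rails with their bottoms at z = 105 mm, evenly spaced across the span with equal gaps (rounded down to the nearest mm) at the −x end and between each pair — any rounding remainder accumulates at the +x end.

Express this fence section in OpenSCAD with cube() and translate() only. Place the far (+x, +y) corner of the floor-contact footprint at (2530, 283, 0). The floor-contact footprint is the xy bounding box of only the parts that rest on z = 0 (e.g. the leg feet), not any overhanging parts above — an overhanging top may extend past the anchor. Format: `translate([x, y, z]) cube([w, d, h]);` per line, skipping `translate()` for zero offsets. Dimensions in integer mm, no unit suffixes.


translate([416, 195, 0]) cube([88, 88, 1144]);
translate([2442, 195, 0]) cube([88, 88, 1144]);
translate([504, 195, 158]) cube([1938, 88, 87]);
translate([504, 195, 922]) cube([1938, 88, 87]);
translate([664, 283, 105]) cube([93, 23, 968]);
translate([917, 283, 105]) cube([93, 23, 968]);
translate([1170, 283, 105]) cube([93, 23, 968]);
translate([1423, 283, 105]) cube([93, 23, 968]);
translate([1676, 283, 105]) cube([93, 23, 968]);
translate([1929, 283, 105]) cube([93, 23, 968]);
translate([2182, 283, 105]) cube([93, 23, 968]);


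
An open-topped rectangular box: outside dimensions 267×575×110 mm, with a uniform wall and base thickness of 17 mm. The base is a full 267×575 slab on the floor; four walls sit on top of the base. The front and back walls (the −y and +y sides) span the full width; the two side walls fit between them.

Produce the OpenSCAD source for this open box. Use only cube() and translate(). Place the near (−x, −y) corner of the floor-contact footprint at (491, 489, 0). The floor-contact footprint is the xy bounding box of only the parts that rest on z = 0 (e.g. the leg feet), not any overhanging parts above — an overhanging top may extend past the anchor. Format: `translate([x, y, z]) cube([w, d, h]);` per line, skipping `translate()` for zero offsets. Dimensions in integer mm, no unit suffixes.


translate([491, 489, 0]) cube([267, 575, 17]);
translate([491, 489, 17]) cube([267, 17, 93]);
translate([491, 1047, 17]) cube([267, 17, 93]);
translate([491, 506, 17]) cube([17, 541, 93]);
translate([741, 506, 17]) cube([17, 541, 93]);


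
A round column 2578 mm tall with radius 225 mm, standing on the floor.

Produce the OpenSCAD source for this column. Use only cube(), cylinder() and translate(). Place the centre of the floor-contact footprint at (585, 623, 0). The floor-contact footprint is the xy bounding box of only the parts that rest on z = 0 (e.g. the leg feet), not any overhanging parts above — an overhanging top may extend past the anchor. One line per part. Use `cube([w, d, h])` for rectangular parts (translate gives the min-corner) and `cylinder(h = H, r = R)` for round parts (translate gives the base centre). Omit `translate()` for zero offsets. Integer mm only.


translate([585, 623, 0]) cylinder(h = 2578, r = 225);


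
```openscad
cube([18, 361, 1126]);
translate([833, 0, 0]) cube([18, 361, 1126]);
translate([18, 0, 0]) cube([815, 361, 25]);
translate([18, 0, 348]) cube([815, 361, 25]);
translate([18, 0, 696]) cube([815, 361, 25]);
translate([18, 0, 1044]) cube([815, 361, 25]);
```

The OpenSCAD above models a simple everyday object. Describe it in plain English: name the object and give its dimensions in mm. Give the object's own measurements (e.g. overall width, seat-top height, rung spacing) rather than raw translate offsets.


An open bookshelf. Two side panels, each 18 mm thick, 361 mm deep and 1126 mm tall, stand 851 mm apart (outside-to-outside). Between them sit 4 shelves, each 25 mm thick and 361 mm deep, spanning the full gap between the sides. The bottom shelf rests on the floor (its underside at z = 0) and the clear gap between one shelf's top and the next shelf's underside is 323 mm.


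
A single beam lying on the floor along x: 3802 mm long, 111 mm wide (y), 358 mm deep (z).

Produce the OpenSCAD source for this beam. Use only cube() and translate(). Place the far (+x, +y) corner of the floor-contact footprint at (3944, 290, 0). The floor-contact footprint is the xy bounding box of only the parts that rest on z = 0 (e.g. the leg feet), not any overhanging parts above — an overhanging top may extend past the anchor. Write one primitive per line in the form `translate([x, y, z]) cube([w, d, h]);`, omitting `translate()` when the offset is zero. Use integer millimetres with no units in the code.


translate([142, 179, 0]) cube([3802, 111, 358]);


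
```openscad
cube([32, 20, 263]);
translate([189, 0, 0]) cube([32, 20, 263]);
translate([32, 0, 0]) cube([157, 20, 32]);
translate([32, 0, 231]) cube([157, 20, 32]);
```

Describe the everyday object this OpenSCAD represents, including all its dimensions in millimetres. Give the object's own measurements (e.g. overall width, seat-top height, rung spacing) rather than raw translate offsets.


A rectangular picture frame lying in the x–z plane (depth along y). The opening is 157 mm wide (x) by 199 mm tall (z), surrounded by a border 32 mm wide on all four sides. The frame is 20 mm deep and is made of two full-height vertical stiles with two horizontal rails fitted between them.


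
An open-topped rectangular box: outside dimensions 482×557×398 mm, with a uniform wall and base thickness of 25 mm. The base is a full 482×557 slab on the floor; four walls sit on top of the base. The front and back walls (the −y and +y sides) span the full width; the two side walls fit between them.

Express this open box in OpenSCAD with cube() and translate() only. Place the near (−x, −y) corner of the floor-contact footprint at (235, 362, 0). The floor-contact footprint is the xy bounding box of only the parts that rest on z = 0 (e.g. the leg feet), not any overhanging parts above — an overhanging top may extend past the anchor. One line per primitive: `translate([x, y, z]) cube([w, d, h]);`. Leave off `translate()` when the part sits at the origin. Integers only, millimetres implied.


translate([235, 362, 0]) cube([482, 557, 25]);
translate([235, 362, 25]) cube([482, 25, 373]);
translate([235, 894, 25]) cube([482, 25, 373]);
translate([235, 387, 25]) cube([25, 507, 373]);
translate([692, 387, 25]) cube([25, 507, 373]);


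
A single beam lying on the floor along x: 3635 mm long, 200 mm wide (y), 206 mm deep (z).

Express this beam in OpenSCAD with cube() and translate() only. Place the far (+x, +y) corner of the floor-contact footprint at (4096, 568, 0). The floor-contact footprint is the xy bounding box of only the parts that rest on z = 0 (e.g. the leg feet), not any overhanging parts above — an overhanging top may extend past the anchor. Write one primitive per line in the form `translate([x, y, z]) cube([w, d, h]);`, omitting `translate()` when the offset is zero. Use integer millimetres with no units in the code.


translate([461, 368, 0]) cube([3635, 200, 206]);


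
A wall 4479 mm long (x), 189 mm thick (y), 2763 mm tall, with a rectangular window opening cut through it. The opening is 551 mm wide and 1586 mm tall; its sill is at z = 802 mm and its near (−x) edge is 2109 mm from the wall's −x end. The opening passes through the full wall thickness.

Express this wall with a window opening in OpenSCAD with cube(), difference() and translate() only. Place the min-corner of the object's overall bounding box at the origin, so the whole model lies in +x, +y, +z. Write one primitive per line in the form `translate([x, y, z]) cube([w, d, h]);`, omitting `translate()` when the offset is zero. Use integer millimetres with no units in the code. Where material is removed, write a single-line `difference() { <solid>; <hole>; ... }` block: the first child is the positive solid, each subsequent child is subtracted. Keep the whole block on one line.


difference() { cube([4479, 189, 2763]); translate([2109, 0, 802]) cube([551, 189, 1586]); }


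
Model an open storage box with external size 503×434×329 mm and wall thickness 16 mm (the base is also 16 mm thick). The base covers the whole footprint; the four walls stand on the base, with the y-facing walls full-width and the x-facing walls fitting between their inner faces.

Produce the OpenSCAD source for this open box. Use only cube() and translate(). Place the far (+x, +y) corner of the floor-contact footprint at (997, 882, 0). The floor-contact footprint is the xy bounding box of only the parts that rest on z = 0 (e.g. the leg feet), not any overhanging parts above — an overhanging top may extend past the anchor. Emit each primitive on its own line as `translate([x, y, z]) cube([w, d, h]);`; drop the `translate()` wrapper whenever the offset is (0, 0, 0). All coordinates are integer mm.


translate([494, 448, 0]) cube([503, 434, 16]);
translate([494, 448, 16]) cube([503, 16, 313]);
translate([494, 866, 16]) cube([503, 16, 313]);
translate([494, 464, 16]) cube([16, 402, 313]);
translate([981, 464, 16]) cube([16, 402, 313]);


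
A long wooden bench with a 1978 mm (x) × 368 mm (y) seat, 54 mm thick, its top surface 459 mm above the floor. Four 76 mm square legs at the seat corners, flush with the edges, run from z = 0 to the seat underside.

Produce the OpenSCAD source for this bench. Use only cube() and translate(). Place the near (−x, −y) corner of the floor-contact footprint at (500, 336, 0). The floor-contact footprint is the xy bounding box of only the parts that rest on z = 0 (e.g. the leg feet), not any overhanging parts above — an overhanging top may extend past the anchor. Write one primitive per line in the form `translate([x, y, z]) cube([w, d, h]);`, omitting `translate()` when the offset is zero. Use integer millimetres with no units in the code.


translate([500, 336, 405]) cube([1978, 368, 54]);
translate([500, 336, 0]) cube([76, 76, 405]);
translate([500, 628, 0]) cube([76, 76, 405]);
translate([2402, 336, 0]) cube([76, 76, 405]);
translate([2402, 628, 0]) cube([76, 76, 405]);


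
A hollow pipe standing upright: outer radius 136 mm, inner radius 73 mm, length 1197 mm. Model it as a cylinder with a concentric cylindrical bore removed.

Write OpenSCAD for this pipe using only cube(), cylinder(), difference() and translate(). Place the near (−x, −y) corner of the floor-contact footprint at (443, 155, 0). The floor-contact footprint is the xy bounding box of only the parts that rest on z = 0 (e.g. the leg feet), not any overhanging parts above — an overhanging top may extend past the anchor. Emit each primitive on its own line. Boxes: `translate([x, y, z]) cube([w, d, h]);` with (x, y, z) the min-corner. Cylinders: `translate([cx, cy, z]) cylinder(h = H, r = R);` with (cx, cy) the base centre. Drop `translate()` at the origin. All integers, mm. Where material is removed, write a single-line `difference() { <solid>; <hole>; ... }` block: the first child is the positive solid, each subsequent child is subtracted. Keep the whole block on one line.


difference() { translate([579, 291, 0]) cylinder(h = 1197, r = 136); translate([579, 291, 0]) cylinder(h = 1197, r = 73); }


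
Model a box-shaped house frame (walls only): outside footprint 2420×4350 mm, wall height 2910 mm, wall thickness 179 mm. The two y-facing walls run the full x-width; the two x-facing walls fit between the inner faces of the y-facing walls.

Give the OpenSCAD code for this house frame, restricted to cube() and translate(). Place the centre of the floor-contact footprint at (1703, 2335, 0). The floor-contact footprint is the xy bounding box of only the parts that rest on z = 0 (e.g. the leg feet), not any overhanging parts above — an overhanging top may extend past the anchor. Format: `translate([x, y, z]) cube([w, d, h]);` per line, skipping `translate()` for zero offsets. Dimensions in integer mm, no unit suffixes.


translate([493, 160, 0]) cube([2420, 179, 2910]);
translate([493, 4331, 0]) cube([2420, 179, 2910]);
translate([493, 339, 0]) cube([179, 3992, 2910]);
translate([2734, 339, 0]) cube([179, 3992, 2910]);


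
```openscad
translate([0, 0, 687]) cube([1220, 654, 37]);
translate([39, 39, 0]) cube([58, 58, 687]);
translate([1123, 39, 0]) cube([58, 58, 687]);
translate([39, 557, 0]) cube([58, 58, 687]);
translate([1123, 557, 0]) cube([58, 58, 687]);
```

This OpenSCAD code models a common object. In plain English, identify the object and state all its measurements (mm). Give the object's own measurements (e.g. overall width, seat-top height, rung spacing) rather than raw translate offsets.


A table: top 1220 mm (x) × 654 mm (y), 37 mm thick, upper face at z = 724 mm, on four 58×58 mm square legs, each inset 39 mm from the nearest pair of top edges from z = 0 to the bottom of the top.


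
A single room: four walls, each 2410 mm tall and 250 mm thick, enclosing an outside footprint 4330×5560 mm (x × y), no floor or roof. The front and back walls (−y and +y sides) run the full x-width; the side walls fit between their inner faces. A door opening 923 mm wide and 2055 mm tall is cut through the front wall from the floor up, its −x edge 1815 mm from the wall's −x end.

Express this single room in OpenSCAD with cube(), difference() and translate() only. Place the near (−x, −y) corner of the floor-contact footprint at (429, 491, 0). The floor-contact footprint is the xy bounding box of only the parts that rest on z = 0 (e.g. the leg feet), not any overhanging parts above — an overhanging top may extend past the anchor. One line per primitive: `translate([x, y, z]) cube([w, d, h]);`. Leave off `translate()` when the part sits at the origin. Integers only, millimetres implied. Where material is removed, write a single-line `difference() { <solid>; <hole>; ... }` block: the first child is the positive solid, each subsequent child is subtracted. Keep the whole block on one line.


difference() { translate([429, 491, 0]) cube([4330, 250, 2410]); translate([2244, 491, 0]) cube([923, 250, 2055]); }
translate([429, 5801, 0]) cube([4330, 250, 2410]);
translate([429, 741, 0]) cube([250, 5060, 2410]);
translate([4509, 741, 0]) cube([250, 5060, 2410]);


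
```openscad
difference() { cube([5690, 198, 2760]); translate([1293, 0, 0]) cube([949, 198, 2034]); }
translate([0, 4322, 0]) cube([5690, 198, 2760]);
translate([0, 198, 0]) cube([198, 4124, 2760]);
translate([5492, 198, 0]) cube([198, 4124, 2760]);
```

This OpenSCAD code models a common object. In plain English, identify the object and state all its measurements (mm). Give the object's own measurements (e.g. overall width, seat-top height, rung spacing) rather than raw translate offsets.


A single room: four walls, each 2760 mm tall and 198 mm thick, enclosing an outside footprint 5690×4520 mm (x × y), no floor or roof. The front and back walls (−y and +y sides) run the full x-width; the side walls fit between their inner faces. A door opening 949 mm wide and 2034 mm tall is cut through the front wall from the floor up, its −x edge 1293 mm from the wall's −x end.


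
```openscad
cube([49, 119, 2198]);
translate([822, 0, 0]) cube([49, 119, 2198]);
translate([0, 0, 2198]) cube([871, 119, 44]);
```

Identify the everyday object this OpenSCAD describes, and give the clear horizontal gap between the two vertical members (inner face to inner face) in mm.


A door frame. The clear opening width is 773 mm.

Two 2198 mm tall posts with a header on top — a door frame. The left jamb is 49 mm wide at x = 0; the right jamb starts at x = 822. The clear opening is 822 − 49 = 773 mm.


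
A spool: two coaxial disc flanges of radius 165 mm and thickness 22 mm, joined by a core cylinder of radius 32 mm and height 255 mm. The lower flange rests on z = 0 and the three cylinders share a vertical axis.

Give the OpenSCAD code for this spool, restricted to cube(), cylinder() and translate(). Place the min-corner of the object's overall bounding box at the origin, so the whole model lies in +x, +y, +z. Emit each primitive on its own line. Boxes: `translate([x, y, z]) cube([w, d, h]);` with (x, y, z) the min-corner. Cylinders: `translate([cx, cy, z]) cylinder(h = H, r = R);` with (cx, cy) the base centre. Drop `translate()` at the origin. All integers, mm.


translate([165, 165, 0]) cylinder(h = 22, r = 165);
translate([165, 165, 22]) cylinder(h = 255, r = 32);
translate([165, 165, 277]) cylinder(h = 22, r = 165);


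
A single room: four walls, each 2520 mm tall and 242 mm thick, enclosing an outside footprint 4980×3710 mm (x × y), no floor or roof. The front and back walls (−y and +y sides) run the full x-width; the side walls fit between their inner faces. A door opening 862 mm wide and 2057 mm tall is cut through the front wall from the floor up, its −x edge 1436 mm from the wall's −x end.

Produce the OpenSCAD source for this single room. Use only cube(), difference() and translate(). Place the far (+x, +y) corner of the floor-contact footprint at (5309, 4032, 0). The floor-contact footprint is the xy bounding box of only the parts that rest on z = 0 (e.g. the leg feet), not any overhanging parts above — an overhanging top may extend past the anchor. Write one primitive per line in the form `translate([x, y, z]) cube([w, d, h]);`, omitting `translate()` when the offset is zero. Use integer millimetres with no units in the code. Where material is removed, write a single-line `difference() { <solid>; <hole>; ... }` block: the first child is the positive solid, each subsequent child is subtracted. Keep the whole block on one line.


difference() { translate([329, 322, 0]) cube([4980, 242, 2520]); translate([1765, 322, 0]) cube([862, 242, 2057]); }
translate([329, 3790, 0]) cube([4980, 242, 2520]);
translate([329, 564, 0]) cube([242, 3226, 2520]);
translate([5067, 564, 0]) cube([242, 3226, 2520]);


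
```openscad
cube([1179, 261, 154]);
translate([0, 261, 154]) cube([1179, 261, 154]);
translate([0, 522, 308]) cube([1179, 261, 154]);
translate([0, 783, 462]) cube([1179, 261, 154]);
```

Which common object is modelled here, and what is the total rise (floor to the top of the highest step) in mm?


A staircase. The total rise is 616 mm.

4 identical blocks, each offset up and back from the previous — a staircase. Each step is 154 mm tall and there are 4 of them, so the total rise is 4 × 154 = 616 mm.


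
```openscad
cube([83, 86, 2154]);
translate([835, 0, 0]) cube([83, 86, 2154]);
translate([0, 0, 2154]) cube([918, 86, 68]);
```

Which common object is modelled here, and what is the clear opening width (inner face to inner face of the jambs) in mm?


A door frame. The clear opening width is 752 mm.

Two 2154 mm tall posts with a header on top — a door frame. The left jamb is 83 mm wide at x = 0; the right jamb starts at x = 835. The clear opening is 835 − 83 = 752 mm.


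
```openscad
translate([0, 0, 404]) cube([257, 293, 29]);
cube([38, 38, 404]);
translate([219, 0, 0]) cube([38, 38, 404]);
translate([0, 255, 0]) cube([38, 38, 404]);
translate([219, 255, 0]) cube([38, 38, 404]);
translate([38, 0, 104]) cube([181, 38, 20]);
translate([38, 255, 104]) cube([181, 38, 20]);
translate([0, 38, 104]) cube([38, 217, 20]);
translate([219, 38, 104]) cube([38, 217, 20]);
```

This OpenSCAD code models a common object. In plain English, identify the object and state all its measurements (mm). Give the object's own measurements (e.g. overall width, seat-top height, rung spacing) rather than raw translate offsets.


A four-legged stool. The seat is a 257×293×29 mm slab whose top surface is at z = 433 mm; four square legs, each 38×38 mm in cross-section, run from the floor (z = 0) to the underside of the seat, each flush with a corner of the seat. Four stretchers, 38 mm wide and 20 mm tall, connect adjacent legs with their undersides at z = 104 mm, each running between the inner faces of the legs it joins and aligned with the legs' outer faces on the other axis.


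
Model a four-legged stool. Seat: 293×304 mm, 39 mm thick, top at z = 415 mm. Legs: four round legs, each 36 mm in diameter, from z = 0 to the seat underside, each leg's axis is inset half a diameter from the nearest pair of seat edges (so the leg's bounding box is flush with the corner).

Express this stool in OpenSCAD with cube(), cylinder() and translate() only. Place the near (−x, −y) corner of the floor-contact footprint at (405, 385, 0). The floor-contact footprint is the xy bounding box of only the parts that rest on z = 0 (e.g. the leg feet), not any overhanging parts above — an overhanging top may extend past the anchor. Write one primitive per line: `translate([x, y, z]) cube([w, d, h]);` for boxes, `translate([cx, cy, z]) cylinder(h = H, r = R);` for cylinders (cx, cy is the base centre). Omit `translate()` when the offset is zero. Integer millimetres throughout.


translate([405, 385, 376]) cube([293, 304, 39]);
translate([423, 403, 0]) cylinder(h = 376, r = 18);
translate([680, 403, 0]) cylinder(h = 376, r = 18);
translate([423, 671, 0]) cylinder(h = 376, r = 18);
translate([680, 671, 0]) cylinder(h = 376, r = 18);


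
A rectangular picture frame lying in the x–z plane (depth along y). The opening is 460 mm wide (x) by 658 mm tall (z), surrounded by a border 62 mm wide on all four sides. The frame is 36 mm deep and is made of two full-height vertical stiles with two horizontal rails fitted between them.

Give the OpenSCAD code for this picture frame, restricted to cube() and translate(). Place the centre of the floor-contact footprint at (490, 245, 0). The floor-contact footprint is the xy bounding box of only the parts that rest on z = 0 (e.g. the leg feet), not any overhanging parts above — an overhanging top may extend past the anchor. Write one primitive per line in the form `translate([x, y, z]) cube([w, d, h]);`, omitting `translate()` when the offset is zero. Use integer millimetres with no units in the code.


translate([198, 227, 0]) cube([62, 36, 782]);
translate([720, 227, 0]) cube([62, 36, 782]);
translate([260, 227, 0]) cube([460, 36, 62]);
translate([260, 227, 720]) cube([460, 36, 62]);


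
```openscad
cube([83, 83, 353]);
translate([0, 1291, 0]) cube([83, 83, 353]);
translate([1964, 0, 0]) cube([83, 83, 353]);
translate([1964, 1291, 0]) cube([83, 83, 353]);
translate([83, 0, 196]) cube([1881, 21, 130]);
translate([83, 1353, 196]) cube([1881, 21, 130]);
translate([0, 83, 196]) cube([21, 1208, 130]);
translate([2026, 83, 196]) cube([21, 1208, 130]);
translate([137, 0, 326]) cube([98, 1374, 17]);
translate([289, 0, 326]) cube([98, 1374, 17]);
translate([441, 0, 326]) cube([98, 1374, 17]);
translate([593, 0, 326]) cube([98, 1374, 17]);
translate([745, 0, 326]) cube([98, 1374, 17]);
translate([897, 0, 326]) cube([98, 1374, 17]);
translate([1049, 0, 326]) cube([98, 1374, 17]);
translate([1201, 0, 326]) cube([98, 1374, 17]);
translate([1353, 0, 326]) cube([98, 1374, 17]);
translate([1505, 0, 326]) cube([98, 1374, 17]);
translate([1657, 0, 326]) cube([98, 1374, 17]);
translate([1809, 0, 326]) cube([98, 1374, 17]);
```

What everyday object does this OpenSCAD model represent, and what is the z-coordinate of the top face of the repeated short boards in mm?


A bed frame. The slat-top height is 343 mm.

Four posts, four rails, and a row of slats — a bed frame. Slats sit on the rails at z = 196 + 130 = 326; with slat thickness 17, the top is 343 mm.


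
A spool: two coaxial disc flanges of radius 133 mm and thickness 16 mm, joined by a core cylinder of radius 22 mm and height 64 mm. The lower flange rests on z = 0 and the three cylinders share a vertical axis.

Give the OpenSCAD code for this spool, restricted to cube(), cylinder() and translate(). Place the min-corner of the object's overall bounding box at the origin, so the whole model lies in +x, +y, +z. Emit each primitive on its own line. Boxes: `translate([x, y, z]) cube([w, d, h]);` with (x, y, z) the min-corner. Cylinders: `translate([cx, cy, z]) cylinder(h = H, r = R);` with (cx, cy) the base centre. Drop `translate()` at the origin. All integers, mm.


translate([133, 133, 0]) cylinder(h = 16, r = 133);
translate([133, 133, 16]) cylinder(h = 64, r = 22);
translate([133, 133, 80]) cylinder(h = 16, r = 133);


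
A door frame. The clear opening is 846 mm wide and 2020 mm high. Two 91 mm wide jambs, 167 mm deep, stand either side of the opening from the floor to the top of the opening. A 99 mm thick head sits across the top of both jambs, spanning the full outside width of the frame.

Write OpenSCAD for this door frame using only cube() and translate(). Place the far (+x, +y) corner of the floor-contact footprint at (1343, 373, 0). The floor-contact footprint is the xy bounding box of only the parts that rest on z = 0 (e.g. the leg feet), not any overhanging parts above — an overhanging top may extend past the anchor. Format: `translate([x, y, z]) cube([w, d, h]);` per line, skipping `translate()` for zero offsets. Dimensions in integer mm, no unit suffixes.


translate([315, 206, 0]) cube([91, 167, 2020]);
translate([1252, 206, 0]) cube([91, 167, 2020]);
translate([315, 206, 2020]) cube([1028, 167, 99]);


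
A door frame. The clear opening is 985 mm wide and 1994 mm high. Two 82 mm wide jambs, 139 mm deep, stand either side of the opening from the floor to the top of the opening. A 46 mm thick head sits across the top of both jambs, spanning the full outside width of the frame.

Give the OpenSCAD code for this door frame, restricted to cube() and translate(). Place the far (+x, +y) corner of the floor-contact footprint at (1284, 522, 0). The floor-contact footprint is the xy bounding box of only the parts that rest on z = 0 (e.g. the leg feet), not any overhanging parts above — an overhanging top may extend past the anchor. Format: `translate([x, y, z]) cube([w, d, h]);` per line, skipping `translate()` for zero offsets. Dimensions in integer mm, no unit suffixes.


translate([135, 383, 0]) cube([82, 139, 1994]);
translate([1202, 383, 0]) cube([82, 139, 1994]);
translate([135, 383, 1994]) cube([1149, 139, 46]);


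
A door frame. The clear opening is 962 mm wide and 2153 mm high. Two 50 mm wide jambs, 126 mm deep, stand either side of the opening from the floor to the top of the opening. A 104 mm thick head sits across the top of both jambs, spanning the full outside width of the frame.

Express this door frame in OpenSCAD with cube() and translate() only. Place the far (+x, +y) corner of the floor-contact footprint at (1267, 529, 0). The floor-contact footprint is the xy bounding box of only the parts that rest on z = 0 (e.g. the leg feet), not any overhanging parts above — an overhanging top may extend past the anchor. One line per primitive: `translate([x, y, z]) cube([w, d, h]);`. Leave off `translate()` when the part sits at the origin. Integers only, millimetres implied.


translate([205, 403, 0]) cube([50, 126, 2153]);
translate([1217, 403, 0]) cube([50, 126, 2153]);
translate([205, 403, 2153]) cube([1062, 126, 104]);


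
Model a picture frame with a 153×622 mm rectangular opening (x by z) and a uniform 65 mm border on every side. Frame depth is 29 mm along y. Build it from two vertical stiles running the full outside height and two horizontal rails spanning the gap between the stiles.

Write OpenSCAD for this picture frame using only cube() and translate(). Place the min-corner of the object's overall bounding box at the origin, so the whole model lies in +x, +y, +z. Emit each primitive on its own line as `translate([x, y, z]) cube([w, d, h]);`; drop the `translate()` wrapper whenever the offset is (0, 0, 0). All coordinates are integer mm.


cube([65, 29, 752]);
translate([218, 0, 0]) cube([65, 29, 752]);
translate([65, 0, 0]) cube([153, 29, 65]);
translate([65, 0, 687]) cube([153, 29, 65]);


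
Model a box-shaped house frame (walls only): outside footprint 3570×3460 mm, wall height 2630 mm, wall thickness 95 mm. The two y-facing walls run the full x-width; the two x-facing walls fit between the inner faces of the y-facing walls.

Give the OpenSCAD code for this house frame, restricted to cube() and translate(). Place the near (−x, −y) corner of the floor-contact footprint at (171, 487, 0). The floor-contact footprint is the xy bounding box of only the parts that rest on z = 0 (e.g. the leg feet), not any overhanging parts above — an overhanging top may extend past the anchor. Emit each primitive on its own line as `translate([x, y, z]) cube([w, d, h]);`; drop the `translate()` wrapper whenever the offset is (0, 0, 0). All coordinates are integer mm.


translate([171, 487, 0]) cube([3570, 95, 2630]);
translate([171, 3852, 0]) cube([3570, 95, 2630]);
translate([171, 582, 0]) cube([95, 3270, 2630]);
translate([3646, 582, 0]) cube([95, 3270, 2630]);


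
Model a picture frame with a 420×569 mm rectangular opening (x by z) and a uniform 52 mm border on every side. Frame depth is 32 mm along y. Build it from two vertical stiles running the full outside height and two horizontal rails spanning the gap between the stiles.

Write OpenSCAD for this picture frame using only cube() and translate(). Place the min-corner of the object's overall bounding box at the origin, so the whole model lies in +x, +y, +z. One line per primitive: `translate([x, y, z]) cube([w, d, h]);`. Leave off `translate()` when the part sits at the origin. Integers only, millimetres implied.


cube([52, 32, 673]);
translate([472, 0, 0]) cube([52, 32, 673]);
translate([52, 0, 0]) cube([420, 32, 52]);
translate([52, 0, 621]) cube([420, 32, 52]);


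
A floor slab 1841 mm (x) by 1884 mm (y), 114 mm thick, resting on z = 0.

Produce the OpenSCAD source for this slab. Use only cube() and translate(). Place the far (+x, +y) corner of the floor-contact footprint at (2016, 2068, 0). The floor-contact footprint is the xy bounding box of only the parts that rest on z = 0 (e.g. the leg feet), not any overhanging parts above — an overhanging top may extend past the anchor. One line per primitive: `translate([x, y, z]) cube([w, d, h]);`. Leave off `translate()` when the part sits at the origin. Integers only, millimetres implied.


translate([175, 184, 0]) cube([1841, 1884, 114]);
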